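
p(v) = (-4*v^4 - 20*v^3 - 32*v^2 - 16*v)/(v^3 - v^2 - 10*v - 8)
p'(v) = (-3*v^2 + 2*v + 10)*(-4*v^4 - 20*v^3 - 32*v^2 - 16*v)/(v^3 - v^2 - 10*v - 8)^2 + (-16*v^3 - 60*v^2 - 64*v - 16)/(v^3 - v^2 - 10*v - 8) = 4*(-v^2 + 8*v + 8)/(v^2 - 8*v + 16)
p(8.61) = -79.26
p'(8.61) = 0.52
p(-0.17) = -0.30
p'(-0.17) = 1.52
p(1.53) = 8.75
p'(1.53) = 11.74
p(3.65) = 235.69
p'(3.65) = 779.67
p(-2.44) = 0.67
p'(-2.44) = -1.69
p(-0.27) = -0.44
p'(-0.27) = 1.27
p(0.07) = 0.15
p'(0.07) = 2.22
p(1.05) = 4.34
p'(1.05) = 7.03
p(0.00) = 0.00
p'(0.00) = 2.00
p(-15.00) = 41.05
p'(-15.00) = -3.73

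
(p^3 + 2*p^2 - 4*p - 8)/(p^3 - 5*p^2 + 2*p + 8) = (p^2 + 4*p + 4)/(p^2 - 3*p - 4)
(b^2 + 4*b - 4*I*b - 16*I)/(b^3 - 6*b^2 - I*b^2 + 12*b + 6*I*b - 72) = (b + 4)/(b^2 + 3*b*(-2 + I) - 18*I)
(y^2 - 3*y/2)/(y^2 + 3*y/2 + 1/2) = y*(2*y - 3)/(2*y^2 + 3*y + 1)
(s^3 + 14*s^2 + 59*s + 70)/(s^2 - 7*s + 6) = (s^3 + 14*s^2 + 59*s + 70)/(s^2 - 7*s + 6)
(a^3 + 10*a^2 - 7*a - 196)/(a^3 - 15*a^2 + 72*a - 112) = (a^2 + 14*a + 49)/(a^2 - 11*a + 28)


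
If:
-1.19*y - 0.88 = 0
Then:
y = -0.74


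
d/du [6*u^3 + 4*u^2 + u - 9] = 18*u^2 + 8*u + 1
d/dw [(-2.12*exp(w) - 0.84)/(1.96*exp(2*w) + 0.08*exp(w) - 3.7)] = (4.1552*exp(2*w) + 3.2928*exp(w) + 7.9112)*exp(w)/(3.8416*exp(4*w) + 0.3136*exp(3*w) - 14.4976*exp(2*w) - 0.592*exp(w) + 13.69)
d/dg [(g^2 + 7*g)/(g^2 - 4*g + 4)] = (-11*g - 14)/(g^3 - 6*g^2 + 12*g - 8)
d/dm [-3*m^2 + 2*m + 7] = 2 - 6*m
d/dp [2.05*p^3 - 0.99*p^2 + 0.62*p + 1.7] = 6.15*p^2 - 1.98*p + 0.62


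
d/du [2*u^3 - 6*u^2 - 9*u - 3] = 6*u^2 - 12*u - 9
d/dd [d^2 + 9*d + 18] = 2*d + 9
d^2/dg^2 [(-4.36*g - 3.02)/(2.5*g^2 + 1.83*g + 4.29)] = (-(4.36*g + 3.02)*(5.0*g + 1.83)*(10.0*g + 3.66) + (65.4*g + 31.0576)*(2.5*g^2 + 1.83*g + 4.29))/(2.5*g^2 + 1.83*g + 4.29)^3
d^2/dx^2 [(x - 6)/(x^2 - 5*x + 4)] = 2*((11 - 3*x)*(x^2 - 5*x + 4) + (x - 6)*(2*x - 5)^2)/(x^2 - 5*x + 4)^3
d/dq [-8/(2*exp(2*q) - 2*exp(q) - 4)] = (8*exp(q) - 4)*exp(q)/(-exp(2*q) + exp(q) + 2)^2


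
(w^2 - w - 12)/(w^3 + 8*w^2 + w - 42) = (w - 4)/(w^2 + 5*w - 14)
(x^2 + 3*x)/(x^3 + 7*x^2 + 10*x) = (x + 3)/(x^2 + 7*x + 10)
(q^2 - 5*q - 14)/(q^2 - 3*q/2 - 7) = 2*(q - 7)/(2*q - 7)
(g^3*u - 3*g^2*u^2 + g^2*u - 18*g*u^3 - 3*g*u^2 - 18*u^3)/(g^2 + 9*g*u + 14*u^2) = u*(g^3 - 3*g^2*u + g^2 - 18*g*u^2 - 3*g*u - 18*u^2)/(g^2 + 9*g*u + 14*u^2)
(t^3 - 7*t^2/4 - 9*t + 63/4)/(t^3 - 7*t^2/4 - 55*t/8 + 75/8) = 2*(4*t^2 + 5*t - 21)/(8*t^2 + 10*t - 25)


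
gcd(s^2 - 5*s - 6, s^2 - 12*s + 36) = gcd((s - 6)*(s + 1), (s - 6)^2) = s - 6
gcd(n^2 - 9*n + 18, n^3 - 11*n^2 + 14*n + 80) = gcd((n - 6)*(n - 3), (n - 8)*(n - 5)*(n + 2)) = 1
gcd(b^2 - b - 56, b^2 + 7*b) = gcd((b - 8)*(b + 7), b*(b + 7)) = b + 7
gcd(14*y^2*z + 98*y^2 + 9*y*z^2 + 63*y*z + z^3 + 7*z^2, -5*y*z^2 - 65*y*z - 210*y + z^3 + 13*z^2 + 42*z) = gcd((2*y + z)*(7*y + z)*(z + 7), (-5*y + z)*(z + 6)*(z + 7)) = z + 7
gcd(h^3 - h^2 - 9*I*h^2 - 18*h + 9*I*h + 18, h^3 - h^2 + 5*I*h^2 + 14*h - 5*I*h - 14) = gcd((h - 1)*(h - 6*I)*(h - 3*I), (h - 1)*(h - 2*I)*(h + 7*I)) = h - 1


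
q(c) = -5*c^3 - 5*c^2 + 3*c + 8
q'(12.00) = -2277.00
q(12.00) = -9316.00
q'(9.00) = -1302.00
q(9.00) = -4015.00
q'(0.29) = -1.16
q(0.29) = 8.33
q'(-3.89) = -185.08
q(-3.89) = 214.99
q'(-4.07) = -204.77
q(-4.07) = 250.06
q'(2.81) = -143.54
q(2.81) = -133.99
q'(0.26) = -0.61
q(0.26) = 8.35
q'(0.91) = -18.52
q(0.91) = 2.82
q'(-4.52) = -258.26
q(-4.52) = 354.02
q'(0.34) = -2.13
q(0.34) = 8.25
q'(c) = -15*c^2 - 10*c + 3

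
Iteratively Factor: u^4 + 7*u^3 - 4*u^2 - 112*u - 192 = (u + 4)*(u^3 + 3*u^2 - 16*u - 48) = (u + 3)*(u + 4)*(u^2 - 16) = (u + 3)*(u + 4)^2*(u - 4)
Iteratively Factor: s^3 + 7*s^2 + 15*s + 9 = (s + 1)*(s^2 + 6*s + 9) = (s + 1)*(s + 3)*(s + 3)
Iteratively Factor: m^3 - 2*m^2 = (m - 2)*(m^2) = m*(m - 2)*(m)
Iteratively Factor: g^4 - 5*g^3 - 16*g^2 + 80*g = (g)*(g^3 - 5*g^2 - 16*g + 80) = g*(g - 4)*(g^2 - g - 20) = g*(g - 5)*(g - 4)*(g + 4)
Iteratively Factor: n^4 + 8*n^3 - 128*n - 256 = (n + 4)*(n^3 + 4*n^2 - 16*n - 64) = (n + 4)^2*(n^2 - 16) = (n - 4)*(n + 4)^2*(n + 4)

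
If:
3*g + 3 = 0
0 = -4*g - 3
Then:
No Solution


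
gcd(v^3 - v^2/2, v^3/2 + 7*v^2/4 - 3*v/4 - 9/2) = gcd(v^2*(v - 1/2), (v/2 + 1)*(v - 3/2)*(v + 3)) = 1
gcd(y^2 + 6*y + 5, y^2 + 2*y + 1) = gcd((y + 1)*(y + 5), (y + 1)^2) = y + 1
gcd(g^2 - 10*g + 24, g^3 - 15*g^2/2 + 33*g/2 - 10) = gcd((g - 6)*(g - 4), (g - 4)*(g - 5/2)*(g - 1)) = g - 4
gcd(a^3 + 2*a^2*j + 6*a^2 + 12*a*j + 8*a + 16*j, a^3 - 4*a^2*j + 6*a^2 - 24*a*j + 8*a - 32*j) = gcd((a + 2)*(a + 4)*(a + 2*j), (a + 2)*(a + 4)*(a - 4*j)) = a^2 + 6*a + 8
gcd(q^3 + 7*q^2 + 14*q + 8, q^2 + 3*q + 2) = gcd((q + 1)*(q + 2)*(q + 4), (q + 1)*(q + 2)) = q^2 + 3*q + 2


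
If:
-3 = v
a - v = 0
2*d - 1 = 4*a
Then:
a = -3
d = -11/2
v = -3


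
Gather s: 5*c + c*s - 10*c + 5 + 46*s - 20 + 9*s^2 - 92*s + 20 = -5*c + 9*s^2 + s*(c - 46) + 5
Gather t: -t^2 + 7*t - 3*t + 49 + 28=-t^2 + 4*t + 77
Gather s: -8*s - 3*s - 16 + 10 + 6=-11*s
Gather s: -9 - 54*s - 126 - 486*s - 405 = -540*s - 540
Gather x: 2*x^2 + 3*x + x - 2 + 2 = 2*x^2 + 4*x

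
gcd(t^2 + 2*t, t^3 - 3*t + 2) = t + 2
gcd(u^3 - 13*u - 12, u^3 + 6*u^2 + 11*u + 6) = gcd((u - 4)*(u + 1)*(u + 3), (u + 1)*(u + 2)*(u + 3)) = u^2 + 4*u + 3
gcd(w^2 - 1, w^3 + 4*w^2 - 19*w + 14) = w - 1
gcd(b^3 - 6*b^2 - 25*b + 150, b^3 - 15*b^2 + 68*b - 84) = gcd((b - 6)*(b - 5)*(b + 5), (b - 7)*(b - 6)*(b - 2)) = b - 6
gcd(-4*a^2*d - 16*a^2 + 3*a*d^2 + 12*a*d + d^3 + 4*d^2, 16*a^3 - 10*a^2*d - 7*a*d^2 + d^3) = a - d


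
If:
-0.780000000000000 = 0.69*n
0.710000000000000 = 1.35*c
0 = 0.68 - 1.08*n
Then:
No Solution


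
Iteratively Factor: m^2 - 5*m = (m)*(m - 5)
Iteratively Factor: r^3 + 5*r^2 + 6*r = (r + 3)*(r^2 + 2*r) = r*(r + 3)*(r + 2)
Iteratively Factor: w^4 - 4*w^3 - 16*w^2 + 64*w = (w - 4)*(w^3 - 16*w) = (w - 4)^2*(w^2 + 4*w) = w*(w - 4)^2*(w + 4)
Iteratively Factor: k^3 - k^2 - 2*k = (k - 2)*(k^2 + k) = k*(k - 2)*(k + 1)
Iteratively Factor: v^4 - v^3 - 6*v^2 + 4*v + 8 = (v - 2)*(v^3 + v^2 - 4*v - 4) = (v - 2)^2*(v^2 + 3*v + 2) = (v - 2)^2*(v + 2)*(v + 1)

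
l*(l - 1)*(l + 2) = l^3 + l^2 - 2*l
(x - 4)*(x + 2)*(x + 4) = x^3 + 2*x^2 - 16*x - 32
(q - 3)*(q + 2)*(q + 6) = q^3 + 5*q^2 - 12*q - 36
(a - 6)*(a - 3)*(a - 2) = a^3 - 11*a^2 + 36*a - 36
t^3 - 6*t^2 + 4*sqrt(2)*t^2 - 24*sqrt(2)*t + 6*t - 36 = (t - 6)*(t + sqrt(2))*(t + 3*sqrt(2))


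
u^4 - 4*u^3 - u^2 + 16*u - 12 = (u - 3)*(u - 2)*(u - 1)*(u + 2)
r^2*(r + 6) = r^3 + 6*r^2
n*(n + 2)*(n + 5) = n^3 + 7*n^2 + 10*n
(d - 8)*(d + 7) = d^2 - d - 56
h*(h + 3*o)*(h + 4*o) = h^3 + 7*h^2*o + 12*h*o^2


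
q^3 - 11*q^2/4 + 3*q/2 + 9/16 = (q - 3/2)^2*(q + 1/4)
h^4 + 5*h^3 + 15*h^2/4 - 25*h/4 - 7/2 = (h - 1)*(h + 1/2)*(h + 2)*(h + 7/2)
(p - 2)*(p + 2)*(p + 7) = p^3 + 7*p^2 - 4*p - 28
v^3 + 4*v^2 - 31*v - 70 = (v - 5)*(v + 2)*(v + 7)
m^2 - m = m*(m - 1)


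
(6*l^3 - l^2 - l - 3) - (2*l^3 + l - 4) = 4*l^3 - l^2 - 2*l + 1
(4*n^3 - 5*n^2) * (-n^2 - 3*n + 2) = -4*n^5 - 7*n^4 + 23*n^3 - 10*n^2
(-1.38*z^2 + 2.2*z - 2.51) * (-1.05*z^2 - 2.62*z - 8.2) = 1.449*z^4 + 1.3056*z^3 + 8.1875*z^2 - 11.4638*z + 20.582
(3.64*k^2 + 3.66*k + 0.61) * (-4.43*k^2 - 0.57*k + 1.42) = -16.1252*k^4 - 18.2886*k^3 + 0.380300000000001*k^2 + 4.8495*k + 0.8662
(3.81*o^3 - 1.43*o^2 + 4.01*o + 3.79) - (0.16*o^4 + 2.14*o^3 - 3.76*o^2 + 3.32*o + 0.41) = -0.16*o^4 + 1.67*o^3 + 2.33*o^2 + 0.69*o + 3.38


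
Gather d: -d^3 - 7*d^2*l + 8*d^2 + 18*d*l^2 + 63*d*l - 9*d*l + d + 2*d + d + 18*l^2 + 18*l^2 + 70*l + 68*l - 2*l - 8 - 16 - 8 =-d^3 + d^2*(8 - 7*l) + d*(18*l^2 + 54*l + 4) + 36*l^2 + 136*l - 32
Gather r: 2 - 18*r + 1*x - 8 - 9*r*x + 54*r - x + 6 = r*(36 - 9*x)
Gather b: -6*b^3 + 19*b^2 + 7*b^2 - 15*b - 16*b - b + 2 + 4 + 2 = -6*b^3 + 26*b^2 - 32*b + 8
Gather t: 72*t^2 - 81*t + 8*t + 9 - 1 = 72*t^2 - 73*t + 8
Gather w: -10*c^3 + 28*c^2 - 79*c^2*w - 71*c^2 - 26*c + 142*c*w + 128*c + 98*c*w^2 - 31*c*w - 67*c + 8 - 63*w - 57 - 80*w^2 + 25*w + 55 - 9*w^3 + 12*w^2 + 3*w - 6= -10*c^3 - 43*c^2 + 35*c - 9*w^3 + w^2*(98*c - 68) + w*(-79*c^2 + 111*c - 35)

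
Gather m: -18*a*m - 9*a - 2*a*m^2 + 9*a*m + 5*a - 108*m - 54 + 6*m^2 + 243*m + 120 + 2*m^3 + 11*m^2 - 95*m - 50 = -4*a + 2*m^3 + m^2*(17 - 2*a) + m*(40 - 9*a) + 16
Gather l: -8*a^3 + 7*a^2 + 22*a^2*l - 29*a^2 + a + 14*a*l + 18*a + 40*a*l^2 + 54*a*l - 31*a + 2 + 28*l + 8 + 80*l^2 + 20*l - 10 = -8*a^3 - 22*a^2 - 12*a + l^2*(40*a + 80) + l*(22*a^2 + 68*a + 48)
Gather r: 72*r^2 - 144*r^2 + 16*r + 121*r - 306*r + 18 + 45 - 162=-72*r^2 - 169*r - 99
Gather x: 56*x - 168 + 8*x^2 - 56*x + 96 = 8*x^2 - 72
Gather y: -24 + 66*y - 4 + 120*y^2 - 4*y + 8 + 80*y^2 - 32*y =200*y^2 + 30*y - 20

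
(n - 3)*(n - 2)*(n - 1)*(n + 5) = n^4 - n^3 - 19*n^2 + 49*n - 30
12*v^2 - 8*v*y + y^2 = (-6*v + y)*(-2*v + y)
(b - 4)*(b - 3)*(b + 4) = b^3 - 3*b^2 - 16*b + 48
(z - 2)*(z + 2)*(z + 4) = z^3 + 4*z^2 - 4*z - 16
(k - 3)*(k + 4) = k^2 + k - 12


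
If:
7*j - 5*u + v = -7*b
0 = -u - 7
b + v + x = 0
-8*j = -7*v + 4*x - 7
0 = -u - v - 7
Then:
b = -47/12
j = -13/12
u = -7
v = 0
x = 47/12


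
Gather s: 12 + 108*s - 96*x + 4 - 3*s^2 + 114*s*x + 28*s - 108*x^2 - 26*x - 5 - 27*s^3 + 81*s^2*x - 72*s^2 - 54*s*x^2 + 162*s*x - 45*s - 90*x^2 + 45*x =-27*s^3 + s^2*(81*x - 75) + s*(-54*x^2 + 276*x + 91) - 198*x^2 - 77*x + 11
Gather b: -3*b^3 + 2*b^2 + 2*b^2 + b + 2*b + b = -3*b^3 + 4*b^2 + 4*b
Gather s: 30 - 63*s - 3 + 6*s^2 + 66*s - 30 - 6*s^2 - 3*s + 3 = 0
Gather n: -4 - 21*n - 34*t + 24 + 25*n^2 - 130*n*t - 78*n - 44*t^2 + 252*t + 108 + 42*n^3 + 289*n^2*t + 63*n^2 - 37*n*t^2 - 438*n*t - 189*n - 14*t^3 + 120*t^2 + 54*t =42*n^3 + n^2*(289*t + 88) + n*(-37*t^2 - 568*t - 288) - 14*t^3 + 76*t^2 + 272*t + 128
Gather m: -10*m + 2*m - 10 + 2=-8*m - 8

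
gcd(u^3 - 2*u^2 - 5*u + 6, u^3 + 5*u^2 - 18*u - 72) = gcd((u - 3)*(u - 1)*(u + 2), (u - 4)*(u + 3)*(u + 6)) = 1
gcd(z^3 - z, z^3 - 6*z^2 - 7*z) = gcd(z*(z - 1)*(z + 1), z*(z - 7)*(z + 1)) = z^2 + z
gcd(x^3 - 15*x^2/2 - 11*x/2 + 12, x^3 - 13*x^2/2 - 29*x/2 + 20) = x^2 - 9*x + 8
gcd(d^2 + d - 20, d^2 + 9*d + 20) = d + 5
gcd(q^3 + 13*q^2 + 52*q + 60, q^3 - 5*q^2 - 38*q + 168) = q + 6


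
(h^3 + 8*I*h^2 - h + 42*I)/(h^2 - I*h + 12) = (h^2 + 5*I*h + 14)/(h - 4*I)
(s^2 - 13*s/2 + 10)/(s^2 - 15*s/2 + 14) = (2*s - 5)/(2*s - 7)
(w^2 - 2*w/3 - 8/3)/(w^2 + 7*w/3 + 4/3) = (w - 2)/(w + 1)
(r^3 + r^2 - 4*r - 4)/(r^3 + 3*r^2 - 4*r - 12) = (r + 1)/(r + 3)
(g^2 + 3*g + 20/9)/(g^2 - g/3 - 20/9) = (3*g + 5)/(3*g - 5)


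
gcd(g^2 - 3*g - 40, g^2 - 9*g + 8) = g - 8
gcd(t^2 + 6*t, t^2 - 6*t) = t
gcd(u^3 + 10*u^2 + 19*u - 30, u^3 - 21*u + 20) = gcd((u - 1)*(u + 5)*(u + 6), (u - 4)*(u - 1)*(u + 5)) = u^2 + 4*u - 5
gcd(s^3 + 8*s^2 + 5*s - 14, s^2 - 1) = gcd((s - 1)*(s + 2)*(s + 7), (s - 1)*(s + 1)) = s - 1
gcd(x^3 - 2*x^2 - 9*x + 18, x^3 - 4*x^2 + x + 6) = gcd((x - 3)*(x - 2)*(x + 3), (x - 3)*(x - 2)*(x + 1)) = x^2 - 5*x + 6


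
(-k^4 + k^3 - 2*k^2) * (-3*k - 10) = 3*k^5 + 7*k^4 - 4*k^3 + 20*k^2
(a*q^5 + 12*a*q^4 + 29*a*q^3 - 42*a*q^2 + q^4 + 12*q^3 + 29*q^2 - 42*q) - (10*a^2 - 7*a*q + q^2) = -10*a^2 + a*q^5 + 12*a*q^4 + 29*a*q^3 - 42*a*q^2 + 7*a*q + q^4 + 12*q^3 + 28*q^2 - 42*q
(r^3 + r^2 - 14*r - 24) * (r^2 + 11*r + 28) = r^5 + 12*r^4 + 25*r^3 - 150*r^2 - 656*r - 672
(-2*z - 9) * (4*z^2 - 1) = -8*z^3 - 36*z^2 + 2*z + 9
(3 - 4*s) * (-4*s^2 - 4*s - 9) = 16*s^3 + 4*s^2 + 24*s - 27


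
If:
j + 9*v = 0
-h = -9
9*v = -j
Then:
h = 9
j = -9*v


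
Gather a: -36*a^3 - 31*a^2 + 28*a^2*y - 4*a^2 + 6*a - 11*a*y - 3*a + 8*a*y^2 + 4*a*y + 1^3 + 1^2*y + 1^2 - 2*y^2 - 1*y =-36*a^3 + a^2*(28*y - 35) + a*(8*y^2 - 7*y + 3) - 2*y^2 + 2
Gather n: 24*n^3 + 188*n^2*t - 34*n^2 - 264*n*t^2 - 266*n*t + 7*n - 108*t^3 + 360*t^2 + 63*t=24*n^3 + n^2*(188*t - 34) + n*(-264*t^2 - 266*t + 7) - 108*t^3 + 360*t^2 + 63*t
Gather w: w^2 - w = w^2 - w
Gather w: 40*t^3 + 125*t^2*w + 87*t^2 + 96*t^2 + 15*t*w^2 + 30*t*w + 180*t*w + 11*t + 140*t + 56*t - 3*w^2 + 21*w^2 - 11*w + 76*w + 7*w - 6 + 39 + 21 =40*t^3 + 183*t^2 + 207*t + w^2*(15*t + 18) + w*(125*t^2 + 210*t + 72) + 54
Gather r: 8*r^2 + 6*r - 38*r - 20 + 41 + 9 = 8*r^2 - 32*r + 30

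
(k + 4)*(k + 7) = k^2 + 11*k + 28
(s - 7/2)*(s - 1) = s^2 - 9*s/2 + 7/2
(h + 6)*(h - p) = h^2 - h*p + 6*h - 6*p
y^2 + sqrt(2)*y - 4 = (y - sqrt(2))*(y + 2*sqrt(2))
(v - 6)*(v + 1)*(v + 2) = v^3 - 3*v^2 - 16*v - 12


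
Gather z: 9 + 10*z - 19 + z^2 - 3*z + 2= z^2 + 7*z - 8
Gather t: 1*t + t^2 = t^2 + t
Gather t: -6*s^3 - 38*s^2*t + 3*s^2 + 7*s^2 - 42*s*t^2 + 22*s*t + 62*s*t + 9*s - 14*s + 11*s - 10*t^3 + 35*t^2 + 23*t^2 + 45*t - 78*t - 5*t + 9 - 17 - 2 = -6*s^3 + 10*s^2 + 6*s - 10*t^3 + t^2*(58 - 42*s) + t*(-38*s^2 + 84*s - 38) - 10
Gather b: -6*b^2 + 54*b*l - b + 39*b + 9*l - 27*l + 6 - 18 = -6*b^2 + b*(54*l + 38) - 18*l - 12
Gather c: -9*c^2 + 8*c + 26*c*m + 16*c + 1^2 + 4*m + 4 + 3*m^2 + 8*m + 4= -9*c^2 + c*(26*m + 24) + 3*m^2 + 12*m + 9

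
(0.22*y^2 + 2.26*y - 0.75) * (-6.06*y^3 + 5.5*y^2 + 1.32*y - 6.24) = -1.3332*y^5 - 12.4856*y^4 + 17.2654*y^3 - 2.5146*y^2 - 15.0924*y + 4.68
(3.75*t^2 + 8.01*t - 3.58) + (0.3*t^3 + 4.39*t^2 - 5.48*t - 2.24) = 0.3*t^3 + 8.14*t^2 + 2.53*t - 5.82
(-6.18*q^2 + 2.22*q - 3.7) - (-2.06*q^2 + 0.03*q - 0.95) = -4.12*q^2 + 2.19*q - 2.75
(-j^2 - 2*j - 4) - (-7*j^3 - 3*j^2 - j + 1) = 7*j^3 + 2*j^2 - j - 5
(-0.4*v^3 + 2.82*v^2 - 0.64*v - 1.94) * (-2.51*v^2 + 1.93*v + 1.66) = 1.004*v^5 - 7.8502*v^4 + 6.385*v^3 + 8.3154*v^2 - 4.8066*v - 3.2204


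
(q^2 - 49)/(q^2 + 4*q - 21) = (q - 7)/(q - 3)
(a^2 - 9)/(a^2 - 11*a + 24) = (a + 3)/(a - 8)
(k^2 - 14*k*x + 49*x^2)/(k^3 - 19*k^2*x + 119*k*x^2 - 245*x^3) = 1/(k - 5*x)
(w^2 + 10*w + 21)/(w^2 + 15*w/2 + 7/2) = 2*(w + 3)/(2*w + 1)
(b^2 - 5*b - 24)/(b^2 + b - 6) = (b - 8)/(b - 2)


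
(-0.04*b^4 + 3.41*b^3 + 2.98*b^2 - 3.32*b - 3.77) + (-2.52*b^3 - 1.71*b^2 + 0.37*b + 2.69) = -0.04*b^4 + 0.89*b^3 + 1.27*b^2 - 2.95*b - 1.08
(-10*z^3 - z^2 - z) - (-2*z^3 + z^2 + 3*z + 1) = -8*z^3 - 2*z^2 - 4*z - 1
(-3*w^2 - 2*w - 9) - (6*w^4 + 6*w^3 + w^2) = -6*w^4 - 6*w^3 - 4*w^2 - 2*w - 9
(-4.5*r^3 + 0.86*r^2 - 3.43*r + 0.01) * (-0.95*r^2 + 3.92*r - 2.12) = 4.275*r^5 - 18.457*r^4 + 16.1697*r^3 - 15.2783*r^2 + 7.3108*r - 0.0212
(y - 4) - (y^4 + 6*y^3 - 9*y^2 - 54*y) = -y^4 - 6*y^3 + 9*y^2 + 55*y - 4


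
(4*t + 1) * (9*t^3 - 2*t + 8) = 36*t^4 + 9*t^3 - 8*t^2 + 30*t + 8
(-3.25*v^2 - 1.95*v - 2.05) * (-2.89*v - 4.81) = 9.3925*v^3 + 21.268*v^2 + 15.304*v + 9.8605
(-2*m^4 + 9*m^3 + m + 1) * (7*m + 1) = -14*m^5 + 61*m^4 + 9*m^3 + 7*m^2 + 8*m + 1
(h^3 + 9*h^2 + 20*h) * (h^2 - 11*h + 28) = h^5 - 2*h^4 - 51*h^3 + 32*h^2 + 560*h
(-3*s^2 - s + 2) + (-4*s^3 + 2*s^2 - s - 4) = -4*s^3 - s^2 - 2*s - 2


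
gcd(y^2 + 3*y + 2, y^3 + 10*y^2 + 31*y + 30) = y + 2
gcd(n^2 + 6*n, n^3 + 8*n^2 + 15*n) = n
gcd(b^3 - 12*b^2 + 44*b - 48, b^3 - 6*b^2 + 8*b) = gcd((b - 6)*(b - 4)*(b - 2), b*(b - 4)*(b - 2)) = b^2 - 6*b + 8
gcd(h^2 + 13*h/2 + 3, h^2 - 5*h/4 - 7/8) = h + 1/2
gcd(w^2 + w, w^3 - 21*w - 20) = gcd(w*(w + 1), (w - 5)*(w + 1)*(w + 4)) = w + 1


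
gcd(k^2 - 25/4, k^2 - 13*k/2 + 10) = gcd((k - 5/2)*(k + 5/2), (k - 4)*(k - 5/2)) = k - 5/2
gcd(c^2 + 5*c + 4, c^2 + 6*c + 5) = c + 1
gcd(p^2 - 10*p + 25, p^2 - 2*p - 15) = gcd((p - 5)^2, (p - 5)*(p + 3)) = p - 5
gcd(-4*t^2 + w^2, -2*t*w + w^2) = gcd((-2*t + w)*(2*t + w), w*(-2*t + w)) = 2*t - w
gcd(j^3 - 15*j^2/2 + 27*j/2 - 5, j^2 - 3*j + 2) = j - 2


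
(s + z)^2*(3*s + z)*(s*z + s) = 3*s^4*z + 3*s^4 + 7*s^3*z^2 + 7*s^3*z + 5*s^2*z^3 + 5*s^2*z^2 + s*z^4 + s*z^3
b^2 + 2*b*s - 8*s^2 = (b - 2*s)*(b + 4*s)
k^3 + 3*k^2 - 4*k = k*(k - 1)*(k + 4)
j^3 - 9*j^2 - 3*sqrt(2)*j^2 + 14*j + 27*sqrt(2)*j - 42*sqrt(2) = (j - 7)*(j - 2)*(j - 3*sqrt(2))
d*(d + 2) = d^2 + 2*d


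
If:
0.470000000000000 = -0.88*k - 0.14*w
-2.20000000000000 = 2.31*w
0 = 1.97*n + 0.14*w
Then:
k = -0.38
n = 0.07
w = -0.95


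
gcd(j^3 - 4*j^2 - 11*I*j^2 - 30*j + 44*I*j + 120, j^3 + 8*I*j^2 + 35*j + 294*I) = j - 6*I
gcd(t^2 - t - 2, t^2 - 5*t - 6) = t + 1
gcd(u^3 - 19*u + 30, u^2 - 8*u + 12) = u - 2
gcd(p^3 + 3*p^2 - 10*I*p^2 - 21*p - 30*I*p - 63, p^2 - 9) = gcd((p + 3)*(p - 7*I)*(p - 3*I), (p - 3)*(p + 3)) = p + 3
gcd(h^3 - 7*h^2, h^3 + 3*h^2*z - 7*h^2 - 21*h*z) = h^2 - 7*h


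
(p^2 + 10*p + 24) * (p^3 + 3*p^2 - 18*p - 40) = p^5 + 13*p^4 + 36*p^3 - 148*p^2 - 832*p - 960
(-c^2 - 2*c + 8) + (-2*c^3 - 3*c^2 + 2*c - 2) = -2*c^3 - 4*c^2 + 6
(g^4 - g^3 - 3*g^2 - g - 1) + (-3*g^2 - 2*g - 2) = g^4 - g^3 - 6*g^2 - 3*g - 3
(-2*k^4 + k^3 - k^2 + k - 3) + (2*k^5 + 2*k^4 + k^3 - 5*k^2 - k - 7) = 2*k^5 + 2*k^3 - 6*k^2 - 10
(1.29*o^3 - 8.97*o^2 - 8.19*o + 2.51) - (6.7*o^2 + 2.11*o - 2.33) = 1.29*o^3 - 15.67*o^2 - 10.3*o + 4.84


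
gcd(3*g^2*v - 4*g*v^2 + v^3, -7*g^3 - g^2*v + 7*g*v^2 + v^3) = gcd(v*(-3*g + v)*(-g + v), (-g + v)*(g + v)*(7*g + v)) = -g + v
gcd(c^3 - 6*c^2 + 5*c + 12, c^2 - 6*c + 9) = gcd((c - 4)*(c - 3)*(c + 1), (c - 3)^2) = c - 3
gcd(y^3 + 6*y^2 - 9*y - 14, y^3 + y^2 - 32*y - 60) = 1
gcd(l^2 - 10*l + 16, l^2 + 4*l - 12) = l - 2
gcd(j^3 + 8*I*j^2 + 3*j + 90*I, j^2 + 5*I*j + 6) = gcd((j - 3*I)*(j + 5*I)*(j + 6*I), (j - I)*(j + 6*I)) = j + 6*I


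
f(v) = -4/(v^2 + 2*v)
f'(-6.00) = -0.07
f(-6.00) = -0.17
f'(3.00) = 0.14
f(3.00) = -0.27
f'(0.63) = 4.75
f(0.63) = -2.41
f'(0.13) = 117.90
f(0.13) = -14.45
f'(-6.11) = -0.06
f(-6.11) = -0.16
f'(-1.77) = -37.17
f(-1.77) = 9.83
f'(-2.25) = -31.60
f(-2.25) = -7.11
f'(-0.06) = 555.02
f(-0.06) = 34.36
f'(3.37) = 0.11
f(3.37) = -0.22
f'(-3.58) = -0.65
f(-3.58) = -0.71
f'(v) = -4*(-2*v - 2)/(v^2 + 2*v)^2 = 8*(v + 1)/(v^2*(v + 2)^2)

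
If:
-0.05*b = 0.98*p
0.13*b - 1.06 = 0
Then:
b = 8.15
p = -0.42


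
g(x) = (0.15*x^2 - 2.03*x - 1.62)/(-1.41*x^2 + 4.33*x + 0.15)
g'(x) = (0.3*x - 2.03)/(-1.41*x^2 + 4.33*x + 0.15) + (2.82*x - 4.33)*(0.15*x^2 - 2.03*x - 1.62)/(-1.41*x^2 + 4.33*x + 0.15)^2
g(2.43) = -2.42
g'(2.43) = -3.15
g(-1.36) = -0.17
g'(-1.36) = 0.13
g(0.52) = -1.30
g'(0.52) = 0.92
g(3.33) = 6.30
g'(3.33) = -28.92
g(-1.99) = -0.21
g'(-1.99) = 0.04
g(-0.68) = 0.05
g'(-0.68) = 0.74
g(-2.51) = -0.23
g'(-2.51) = 0.01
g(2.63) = -3.32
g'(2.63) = -6.43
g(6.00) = 0.34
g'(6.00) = -0.16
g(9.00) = 0.10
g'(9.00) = -0.04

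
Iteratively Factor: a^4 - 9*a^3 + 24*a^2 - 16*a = (a)*(a^3 - 9*a^2 + 24*a - 16) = a*(a - 4)*(a^2 - 5*a + 4) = a*(a - 4)^2*(a - 1)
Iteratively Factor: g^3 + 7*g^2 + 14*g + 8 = (g + 4)*(g^2 + 3*g + 2) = (g + 2)*(g + 4)*(g + 1)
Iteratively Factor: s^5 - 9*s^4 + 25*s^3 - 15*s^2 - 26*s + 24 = (s - 4)*(s^4 - 5*s^3 + 5*s^2 + 5*s - 6) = (s - 4)*(s - 1)*(s^3 - 4*s^2 + s + 6) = (s - 4)*(s - 1)*(s + 1)*(s^2 - 5*s + 6) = (s - 4)*(s - 2)*(s - 1)*(s + 1)*(s - 3)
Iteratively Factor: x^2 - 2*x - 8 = (x - 4)*(x + 2)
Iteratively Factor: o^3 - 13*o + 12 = (o + 4)*(o^2 - 4*o + 3) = (o - 3)*(o + 4)*(o - 1)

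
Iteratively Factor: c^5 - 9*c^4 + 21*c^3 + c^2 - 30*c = (c - 2)*(c^4 - 7*c^3 + 7*c^2 + 15*c) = (c - 2)*(c + 1)*(c^3 - 8*c^2 + 15*c) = c*(c - 2)*(c + 1)*(c^2 - 8*c + 15) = c*(c - 5)*(c - 2)*(c + 1)*(c - 3)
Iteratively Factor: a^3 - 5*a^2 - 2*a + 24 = (a - 3)*(a^2 - 2*a - 8) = (a - 3)*(a + 2)*(a - 4)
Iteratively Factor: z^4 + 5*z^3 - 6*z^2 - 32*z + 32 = (z + 4)*(z^3 + z^2 - 10*z + 8) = (z - 2)*(z + 4)*(z^2 + 3*z - 4) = (z - 2)*(z - 1)*(z + 4)*(z + 4)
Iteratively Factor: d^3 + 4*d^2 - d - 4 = (d + 1)*(d^2 + 3*d - 4) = (d - 1)*(d + 1)*(d + 4)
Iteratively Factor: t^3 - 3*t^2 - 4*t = (t + 1)*(t^2 - 4*t) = (t - 4)*(t + 1)*(t)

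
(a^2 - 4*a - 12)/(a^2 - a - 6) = (a - 6)/(a - 3)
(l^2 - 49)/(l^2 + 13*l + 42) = (l - 7)/(l + 6)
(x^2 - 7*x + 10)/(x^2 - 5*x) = (x - 2)/x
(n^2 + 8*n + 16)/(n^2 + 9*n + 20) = (n + 4)/(n + 5)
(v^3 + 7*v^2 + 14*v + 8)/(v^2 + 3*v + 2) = v + 4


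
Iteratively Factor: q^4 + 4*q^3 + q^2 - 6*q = (q - 1)*(q^3 + 5*q^2 + 6*q) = (q - 1)*(q + 3)*(q^2 + 2*q) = (q - 1)*(q + 2)*(q + 3)*(q)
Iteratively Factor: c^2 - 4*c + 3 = (c - 1)*(c - 3)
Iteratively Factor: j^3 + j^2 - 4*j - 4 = (j + 1)*(j^2 - 4) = (j + 1)*(j + 2)*(j - 2)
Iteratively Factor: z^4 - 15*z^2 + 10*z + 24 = (z - 2)*(z^3 + 2*z^2 - 11*z - 12) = (z - 2)*(z + 4)*(z^2 - 2*z - 3) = (z - 3)*(z - 2)*(z + 4)*(z + 1)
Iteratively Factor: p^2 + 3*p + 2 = (p + 2)*(p + 1)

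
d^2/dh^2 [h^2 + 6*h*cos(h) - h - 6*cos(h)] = -6*h*cos(h) - 12*sin(h) + 6*cos(h) + 2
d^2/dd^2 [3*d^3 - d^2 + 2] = 18*d - 2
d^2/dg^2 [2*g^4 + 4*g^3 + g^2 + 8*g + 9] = 24*g^2 + 24*g + 2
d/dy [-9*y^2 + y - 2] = 1 - 18*y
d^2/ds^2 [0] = 0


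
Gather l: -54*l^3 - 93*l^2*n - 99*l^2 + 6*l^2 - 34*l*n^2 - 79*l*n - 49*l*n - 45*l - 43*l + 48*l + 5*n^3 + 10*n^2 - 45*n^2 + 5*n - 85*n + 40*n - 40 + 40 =-54*l^3 + l^2*(-93*n - 93) + l*(-34*n^2 - 128*n - 40) + 5*n^3 - 35*n^2 - 40*n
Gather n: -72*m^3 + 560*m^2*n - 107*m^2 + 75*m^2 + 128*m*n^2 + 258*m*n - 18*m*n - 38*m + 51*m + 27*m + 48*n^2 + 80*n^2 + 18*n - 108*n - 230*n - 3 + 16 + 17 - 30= -72*m^3 - 32*m^2 + 40*m + n^2*(128*m + 128) + n*(560*m^2 + 240*m - 320)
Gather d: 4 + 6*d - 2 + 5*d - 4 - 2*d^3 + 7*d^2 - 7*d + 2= -2*d^3 + 7*d^2 + 4*d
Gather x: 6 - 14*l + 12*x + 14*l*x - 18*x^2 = -14*l - 18*x^2 + x*(14*l + 12) + 6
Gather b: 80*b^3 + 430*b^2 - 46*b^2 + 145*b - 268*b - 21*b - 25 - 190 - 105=80*b^3 + 384*b^2 - 144*b - 320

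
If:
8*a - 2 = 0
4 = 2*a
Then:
No Solution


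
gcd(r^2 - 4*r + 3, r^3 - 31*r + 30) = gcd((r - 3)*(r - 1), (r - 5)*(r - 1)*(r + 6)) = r - 1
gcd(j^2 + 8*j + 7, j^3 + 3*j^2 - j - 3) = j + 1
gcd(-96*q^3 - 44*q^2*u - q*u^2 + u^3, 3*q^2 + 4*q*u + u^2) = 3*q + u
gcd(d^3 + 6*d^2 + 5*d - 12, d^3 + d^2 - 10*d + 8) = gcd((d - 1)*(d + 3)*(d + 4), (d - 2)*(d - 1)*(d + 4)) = d^2 + 3*d - 4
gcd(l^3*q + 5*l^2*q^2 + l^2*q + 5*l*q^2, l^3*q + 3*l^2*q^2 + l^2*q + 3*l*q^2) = l^2*q + l*q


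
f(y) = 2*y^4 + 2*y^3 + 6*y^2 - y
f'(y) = 8*y^3 + 6*y^2 + 12*y - 1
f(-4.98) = 1136.89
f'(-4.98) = -900.01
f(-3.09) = 183.70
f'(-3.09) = -216.82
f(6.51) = 4391.71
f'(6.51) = 2538.56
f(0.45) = 1.03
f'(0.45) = 6.34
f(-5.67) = 1901.10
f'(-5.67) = -1334.42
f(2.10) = 81.78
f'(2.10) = 124.75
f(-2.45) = 81.11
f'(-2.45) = -112.03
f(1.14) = 13.00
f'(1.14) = 32.33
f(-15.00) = 95865.00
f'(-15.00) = -25831.00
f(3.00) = 267.00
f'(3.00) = 305.00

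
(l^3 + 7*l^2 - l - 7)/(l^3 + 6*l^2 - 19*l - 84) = (l^2 - 1)/(l^2 - l - 12)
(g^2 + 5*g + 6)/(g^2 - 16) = (g^2 + 5*g + 6)/(g^2 - 16)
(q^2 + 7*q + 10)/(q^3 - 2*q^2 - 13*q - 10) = (q + 5)/(q^2 - 4*q - 5)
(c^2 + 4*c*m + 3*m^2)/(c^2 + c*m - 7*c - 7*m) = (c + 3*m)/(c - 7)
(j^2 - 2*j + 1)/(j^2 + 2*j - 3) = (j - 1)/(j + 3)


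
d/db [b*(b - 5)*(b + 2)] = 3*b^2 - 6*b - 10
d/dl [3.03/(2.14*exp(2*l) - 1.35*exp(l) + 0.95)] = (4.0905 - 12.9684*exp(l))*exp(l)/(2.14*exp(2*l) - 1.35*exp(l) + 0.95)^2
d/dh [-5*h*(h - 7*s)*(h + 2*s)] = -15*h^2 + 50*h*s + 70*s^2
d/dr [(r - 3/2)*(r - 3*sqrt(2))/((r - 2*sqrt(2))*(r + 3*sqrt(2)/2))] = (3*r^2 + 5*sqrt(2)*r^2 - 18*sqrt(2)*r - 24*r + 27 + 36*sqrt(2))/(2*r^4 - 2*sqrt(2)*r^3 - 23*r^2 + 12*sqrt(2)*r + 72)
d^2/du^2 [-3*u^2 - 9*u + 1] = -6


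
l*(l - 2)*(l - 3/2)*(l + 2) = l^4 - 3*l^3/2 - 4*l^2 + 6*l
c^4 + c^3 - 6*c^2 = c^2*(c - 2)*(c + 3)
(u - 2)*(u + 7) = u^2 + 5*u - 14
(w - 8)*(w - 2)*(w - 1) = w^3 - 11*w^2 + 26*w - 16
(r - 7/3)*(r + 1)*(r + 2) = r^3 + 2*r^2/3 - 5*r - 14/3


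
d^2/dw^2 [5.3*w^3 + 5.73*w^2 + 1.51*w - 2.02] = 31.8*w + 11.46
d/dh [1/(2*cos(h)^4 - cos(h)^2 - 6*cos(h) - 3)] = 2*(2*cos(h) + cos(3*h) - 3)*sin(h)/(-2*cos(h)^4 + cos(h)^2 + 6*cos(h) + 3)^2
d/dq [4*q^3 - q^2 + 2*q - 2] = 12*q^2 - 2*q + 2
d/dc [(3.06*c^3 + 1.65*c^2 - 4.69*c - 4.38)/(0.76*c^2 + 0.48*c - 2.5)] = (2.3256*c^4 + 2.9376*c^3 - 18.5936*c^2 - 1.5924*c + 13.8274)/(0.5776*c^4 + 0.7296*c^3 - 3.5696*c^2 - 2.4*c + 6.25)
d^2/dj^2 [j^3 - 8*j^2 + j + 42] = 6*j - 16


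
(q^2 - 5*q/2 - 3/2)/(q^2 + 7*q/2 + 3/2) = (q - 3)/(q + 3)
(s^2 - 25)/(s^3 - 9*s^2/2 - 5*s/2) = 2*(s + 5)/(s*(2*s + 1))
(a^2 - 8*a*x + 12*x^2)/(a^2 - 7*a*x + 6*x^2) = (-a + 2*x)/(-a + x)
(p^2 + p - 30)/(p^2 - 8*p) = (p^2 + p - 30)/(p*(p - 8))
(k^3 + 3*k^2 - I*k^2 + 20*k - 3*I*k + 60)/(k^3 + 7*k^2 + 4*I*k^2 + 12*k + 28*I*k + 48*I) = (k - 5*I)/(k + 4)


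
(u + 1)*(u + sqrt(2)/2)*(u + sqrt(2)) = u^3 + u^2 + 3*sqrt(2)*u^2/2 + u + 3*sqrt(2)*u/2 + 1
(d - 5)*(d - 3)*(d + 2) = d^3 - 6*d^2 - d + 30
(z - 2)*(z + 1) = z^2 - z - 2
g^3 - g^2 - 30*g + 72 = (g - 4)*(g - 3)*(g + 6)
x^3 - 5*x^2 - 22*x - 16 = (x - 8)*(x + 1)*(x + 2)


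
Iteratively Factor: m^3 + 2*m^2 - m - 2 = (m - 1)*(m^2 + 3*m + 2) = (m - 1)*(m + 2)*(m + 1)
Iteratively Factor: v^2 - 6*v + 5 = (v - 5)*(v - 1)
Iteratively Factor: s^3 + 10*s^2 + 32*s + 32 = (s + 2)*(s^2 + 8*s + 16) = (s + 2)*(s + 4)*(s + 4)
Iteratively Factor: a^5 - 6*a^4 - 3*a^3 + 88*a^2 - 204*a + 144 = (a - 3)*(a^4 - 3*a^3 - 12*a^2 + 52*a - 48) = (a - 3)^2*(a^3 - 12*a + 16) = (a - 3)^2*(a + 4)*(a^2 - 4*a + 4) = (a - 3)^2*(a - 2)*(a + 4)*(a - 2)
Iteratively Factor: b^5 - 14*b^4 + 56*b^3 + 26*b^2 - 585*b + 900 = (b - 3)*(b^4 - 11*b^3 + 23*b^2 + 95*b - 300) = (b - 3)*(b + 3)*(b^3 - 14*b^2 + 65*b - 100) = (b - 5)*(b - 3)*(b + 3)*(b^2 - 9*b + 20) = (b - 5)^2*(b - 3)*(b + 3)*(b - 4)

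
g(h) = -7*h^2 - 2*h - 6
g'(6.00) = -86.00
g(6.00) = -270.00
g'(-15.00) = 208.00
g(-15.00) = -1551.00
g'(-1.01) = 12.14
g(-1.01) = -11.12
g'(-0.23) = 1.22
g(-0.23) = -5.91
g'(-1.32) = 16.48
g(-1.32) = -15.56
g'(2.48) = -36.72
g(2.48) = -54.01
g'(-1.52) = 19.28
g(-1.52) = -19.13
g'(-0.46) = 4.44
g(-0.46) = -6.56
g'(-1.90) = 24.60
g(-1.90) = -27.47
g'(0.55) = -9.70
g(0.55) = -9.22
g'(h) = -14*h - 2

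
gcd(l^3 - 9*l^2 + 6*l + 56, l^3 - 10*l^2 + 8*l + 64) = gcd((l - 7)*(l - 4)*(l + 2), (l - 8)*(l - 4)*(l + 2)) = l^2 - 2*l - 8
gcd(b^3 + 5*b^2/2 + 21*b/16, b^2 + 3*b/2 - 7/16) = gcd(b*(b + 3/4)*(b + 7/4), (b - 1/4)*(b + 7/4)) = b + 7/4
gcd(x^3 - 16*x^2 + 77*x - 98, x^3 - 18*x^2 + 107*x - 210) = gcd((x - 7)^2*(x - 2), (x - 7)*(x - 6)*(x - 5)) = x - 7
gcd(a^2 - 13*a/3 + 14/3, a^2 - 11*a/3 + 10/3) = a - 2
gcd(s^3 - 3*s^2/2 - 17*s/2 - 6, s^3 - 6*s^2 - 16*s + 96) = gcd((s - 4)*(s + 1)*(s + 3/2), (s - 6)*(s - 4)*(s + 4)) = s - 4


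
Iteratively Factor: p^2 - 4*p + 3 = (p - 1)*(p - 3)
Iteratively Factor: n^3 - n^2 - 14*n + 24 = (n - 3)*(n^2 + 2*n - 8) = (n - 3)*(n + 4)*(n - 2)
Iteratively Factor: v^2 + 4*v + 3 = (v + 3)*(v + 1)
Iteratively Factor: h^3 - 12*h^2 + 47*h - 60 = (h - 4)*(h^2 - 8*h + 15) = (h - 5)*(h - 4)*(h - 3)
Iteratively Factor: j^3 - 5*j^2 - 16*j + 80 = (j + 4)*(j^2 - 9*j + 20) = (j - 5)*(j + 4)*(j - 4)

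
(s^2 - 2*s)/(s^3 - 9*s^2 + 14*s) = 1/(s - 7)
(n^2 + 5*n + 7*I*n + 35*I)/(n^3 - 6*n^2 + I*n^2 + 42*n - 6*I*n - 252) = (n + 5)/(n^2 - 6*n*(1 + I) + 36*I)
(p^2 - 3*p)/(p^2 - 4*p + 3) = p/(p - 1)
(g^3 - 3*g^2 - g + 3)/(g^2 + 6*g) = (g^3 - 3*g^2 - g + 3)/(g*(g + 6))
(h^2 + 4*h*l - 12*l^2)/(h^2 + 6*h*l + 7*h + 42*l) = (h - 2*l)/(h + 7)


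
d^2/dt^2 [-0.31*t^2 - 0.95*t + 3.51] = -0.620000000000000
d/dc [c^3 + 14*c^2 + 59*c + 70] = 3*c^2 + 28*c + 59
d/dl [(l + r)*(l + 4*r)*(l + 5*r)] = 3*l^2 + 20*l*r + 29*r^2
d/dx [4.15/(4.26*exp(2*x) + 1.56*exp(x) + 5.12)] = (-35.358*exp(x) - 6.474)*exp(x)/(4.26*exp(2*x) + 1.56*exp(x) + 5.12)^2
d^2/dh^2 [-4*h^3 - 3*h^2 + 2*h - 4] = -24*h - 6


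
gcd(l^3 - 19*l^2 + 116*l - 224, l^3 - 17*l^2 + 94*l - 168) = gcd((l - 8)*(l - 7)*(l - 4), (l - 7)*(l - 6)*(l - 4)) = l^2 - 11*l + 28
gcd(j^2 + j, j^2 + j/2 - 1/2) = j + 1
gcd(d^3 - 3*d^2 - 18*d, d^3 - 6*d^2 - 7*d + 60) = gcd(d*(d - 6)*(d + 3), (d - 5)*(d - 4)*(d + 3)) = d + 3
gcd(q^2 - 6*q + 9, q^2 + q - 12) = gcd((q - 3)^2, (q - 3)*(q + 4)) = q - 3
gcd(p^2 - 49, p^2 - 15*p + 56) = p - 7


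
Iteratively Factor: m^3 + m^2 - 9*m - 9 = (m + 1)*(m^2 - 9) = (m + 1)*(m + 3)*(m - 3)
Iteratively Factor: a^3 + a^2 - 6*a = (a)*(a^2 + a - 6) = a*(a - 2)*(a + 3)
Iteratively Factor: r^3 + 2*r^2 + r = (r)*(r^2 + 2*r + 1) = r*(r + 1)*(r + 1)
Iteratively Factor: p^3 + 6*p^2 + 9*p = (p + 3)*(p^2 + 3*p) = p*(p + 3)*(p + 3)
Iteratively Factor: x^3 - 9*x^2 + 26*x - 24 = (x - 3)*(x^2 - 6*x + 8) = (x - 3)*(x - 2)*(x - 4)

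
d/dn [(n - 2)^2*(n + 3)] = (n - 2)*(3*n + 4)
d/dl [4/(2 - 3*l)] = 12/(3*l - 2)^2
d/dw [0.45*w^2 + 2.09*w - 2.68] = 0.9*w + 2.09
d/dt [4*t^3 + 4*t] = 12*t^2 + 4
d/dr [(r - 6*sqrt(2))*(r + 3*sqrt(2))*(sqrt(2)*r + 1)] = 3*sqrt(2)*r^2 - 10*r - 39*sqrt(2)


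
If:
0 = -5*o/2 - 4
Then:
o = -8/5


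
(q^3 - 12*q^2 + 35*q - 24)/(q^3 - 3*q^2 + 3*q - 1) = (q^2 - 11*q + 24)/(q^2 - 2*q + 1)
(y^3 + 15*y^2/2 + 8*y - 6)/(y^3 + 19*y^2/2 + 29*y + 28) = (2*y^2 + 11*y - 6)/(2*y^2 + 15*y + 28)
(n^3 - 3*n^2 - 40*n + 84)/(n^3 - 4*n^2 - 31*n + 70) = (n + 6)/(n + 5)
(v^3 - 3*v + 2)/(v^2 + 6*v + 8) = (v^2 - 2*v + 1)/(v + 4)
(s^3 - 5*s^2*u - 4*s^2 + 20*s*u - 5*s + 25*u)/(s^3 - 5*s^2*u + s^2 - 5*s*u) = (s - 5)/s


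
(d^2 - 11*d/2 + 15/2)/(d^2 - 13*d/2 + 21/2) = (2*d - 5)/(2*d - 7)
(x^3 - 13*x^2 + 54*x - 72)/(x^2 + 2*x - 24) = (x^2 - 9*x + 18)/(x + 6)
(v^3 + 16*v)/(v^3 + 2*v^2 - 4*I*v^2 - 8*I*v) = (v + 4*I)/(v + 2)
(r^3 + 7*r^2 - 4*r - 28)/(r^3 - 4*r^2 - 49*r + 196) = (r^2 - 4)/(r^2 - 11*r + 28)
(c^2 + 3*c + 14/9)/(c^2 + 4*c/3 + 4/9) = (3*c + 7)/(3*c + 2)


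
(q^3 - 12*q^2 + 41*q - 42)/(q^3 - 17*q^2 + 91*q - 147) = (q - 2)/(q - 7)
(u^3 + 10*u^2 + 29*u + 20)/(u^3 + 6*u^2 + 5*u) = (u + 4)/u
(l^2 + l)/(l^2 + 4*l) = (l + 1)/(l + 4)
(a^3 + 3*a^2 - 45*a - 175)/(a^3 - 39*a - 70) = (a + 5)/(a + 2)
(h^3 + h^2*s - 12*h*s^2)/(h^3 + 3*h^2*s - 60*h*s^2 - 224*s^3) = h*(-h + 3*s)/(-h^2 + h*s + 56*s^2)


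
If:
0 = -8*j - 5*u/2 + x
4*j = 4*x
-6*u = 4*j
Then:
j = 0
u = 0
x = 0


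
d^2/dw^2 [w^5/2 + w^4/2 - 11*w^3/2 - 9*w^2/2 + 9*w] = 10*w^3 + 6*w^2 - 33*w - 9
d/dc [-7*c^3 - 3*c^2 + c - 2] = -21*c^2 - 6*c + 1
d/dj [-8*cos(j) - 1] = 8*sin(j)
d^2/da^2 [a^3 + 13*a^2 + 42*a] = 6*a + 26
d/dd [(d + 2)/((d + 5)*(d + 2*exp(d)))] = (-(d + 2)*(d + 5)*(2*exp(d) + 1) - (d + 2)*(d + 2*exp(d)) + (d + 5)*(d + 2*exp(d)))/((d + 5)^2*(d + 2*exp(d))^2)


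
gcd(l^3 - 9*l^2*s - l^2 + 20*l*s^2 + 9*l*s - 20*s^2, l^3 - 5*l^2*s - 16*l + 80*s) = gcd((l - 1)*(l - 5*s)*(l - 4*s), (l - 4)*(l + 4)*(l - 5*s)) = -l + 5*s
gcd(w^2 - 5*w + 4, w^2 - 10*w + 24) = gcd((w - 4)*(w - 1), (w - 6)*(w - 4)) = w - 4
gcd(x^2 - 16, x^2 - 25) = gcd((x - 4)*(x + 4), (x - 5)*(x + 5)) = 1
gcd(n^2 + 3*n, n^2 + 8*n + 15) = n + 3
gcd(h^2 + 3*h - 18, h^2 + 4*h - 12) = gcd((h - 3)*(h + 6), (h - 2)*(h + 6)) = h + 6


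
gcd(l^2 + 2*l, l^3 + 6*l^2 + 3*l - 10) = l + 2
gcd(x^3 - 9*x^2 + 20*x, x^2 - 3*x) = x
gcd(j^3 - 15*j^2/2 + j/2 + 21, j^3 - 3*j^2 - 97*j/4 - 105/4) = j^2 - 11*j/2 - 21/2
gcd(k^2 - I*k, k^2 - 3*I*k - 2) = k - I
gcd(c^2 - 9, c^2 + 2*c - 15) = c - 3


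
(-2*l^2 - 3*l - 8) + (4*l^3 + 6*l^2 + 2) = 4*l^3 + 4*l^2 - 3*l - 6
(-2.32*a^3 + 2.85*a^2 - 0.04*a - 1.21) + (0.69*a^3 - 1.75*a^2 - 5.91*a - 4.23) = -1.63*a^3 + 1.1*a^2 - 5.95*a - 5.44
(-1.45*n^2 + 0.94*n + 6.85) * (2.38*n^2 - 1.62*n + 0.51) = -3.451*n^4 + 4.5862*n^3 + 14.0407*n^2 - 10.6176*n + 3.4935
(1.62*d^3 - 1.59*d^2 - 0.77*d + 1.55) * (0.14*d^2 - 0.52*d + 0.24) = 0.2268*d^5 - 1.065*d^4 + 1.1078*d^3 + 0.2358*d^2 - 0.9908*d + 0.372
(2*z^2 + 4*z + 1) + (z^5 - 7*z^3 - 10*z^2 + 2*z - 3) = z^5 - 7*z^3 - 8*z^2 + 6*z - 2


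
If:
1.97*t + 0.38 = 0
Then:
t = -0.19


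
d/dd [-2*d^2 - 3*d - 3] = -4*d - 3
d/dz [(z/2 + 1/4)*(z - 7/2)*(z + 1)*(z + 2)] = 2*z^3 - 35*z/4 - 45/8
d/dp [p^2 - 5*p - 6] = 2*p - 5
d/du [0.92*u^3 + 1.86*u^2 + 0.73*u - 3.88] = 2.76*u^2 + 3.72*u + 0.73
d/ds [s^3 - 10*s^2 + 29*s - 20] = 3*s^2 - 20*s + 29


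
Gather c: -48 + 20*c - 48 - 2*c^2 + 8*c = -2*c^2 + 28*c - 96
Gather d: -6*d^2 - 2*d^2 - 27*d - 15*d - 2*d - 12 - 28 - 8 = -8*d^2 - 44*d - 48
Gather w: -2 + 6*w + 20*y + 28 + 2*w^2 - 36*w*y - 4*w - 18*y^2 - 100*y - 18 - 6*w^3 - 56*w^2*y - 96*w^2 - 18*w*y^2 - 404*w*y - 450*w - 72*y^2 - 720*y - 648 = -6*w^3 + w^2*(-56*y - 94) + w*(-18*y^2 - 440*y - 448) - 90*y^2 - 800*y - 640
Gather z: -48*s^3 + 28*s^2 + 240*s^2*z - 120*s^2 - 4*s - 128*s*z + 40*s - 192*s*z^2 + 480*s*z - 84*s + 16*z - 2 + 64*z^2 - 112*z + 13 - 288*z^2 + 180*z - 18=-48*s^3 - 92*s^2 - 48*s + z^2*(-192*s - 224) + z*(240*s^2 + 352*s + 84) - 7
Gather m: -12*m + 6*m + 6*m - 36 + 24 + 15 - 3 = 0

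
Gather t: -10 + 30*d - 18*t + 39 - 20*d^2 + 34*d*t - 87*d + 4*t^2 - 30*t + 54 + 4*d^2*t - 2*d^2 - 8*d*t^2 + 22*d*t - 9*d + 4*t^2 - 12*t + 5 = -22*d^2 - 66*d + t^2*(8 - 8*d) + t*(4*d^2 + 56*d - 60) + 88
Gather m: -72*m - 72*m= -144*m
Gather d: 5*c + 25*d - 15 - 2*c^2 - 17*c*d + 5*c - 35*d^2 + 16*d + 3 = -2*c^2 + 10*c - 35*d^2 + d*(41 - 17*c) - 12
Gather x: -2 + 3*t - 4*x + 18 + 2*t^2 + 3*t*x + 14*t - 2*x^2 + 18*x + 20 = 2*t^2 + 17*t - 2*x^2 + x*(3*t + 14) + 36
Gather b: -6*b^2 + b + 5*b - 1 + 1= -6*b^2 + 6*b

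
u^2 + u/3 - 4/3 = (u - 1)*(u + 4/3)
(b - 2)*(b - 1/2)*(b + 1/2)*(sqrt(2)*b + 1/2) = sqrt(2)*b^4 - 2*sqrt(2)*b^3 + b^3/2 - b^2 - sqrt(2)*b^2/4 - b/8 + sqrt(2)*b/2 + 1/4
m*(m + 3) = m^2 + 3*m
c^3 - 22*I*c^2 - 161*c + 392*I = (c - 8*I)*(c - 7*I)^2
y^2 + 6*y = y*(y + 6)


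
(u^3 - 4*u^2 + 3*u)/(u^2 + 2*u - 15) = u*(u - 1)/(u + 5)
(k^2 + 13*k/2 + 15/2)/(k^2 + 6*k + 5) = (k + 3/2)/(k + 1)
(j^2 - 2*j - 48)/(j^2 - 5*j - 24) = (j + 6)/(j + 3)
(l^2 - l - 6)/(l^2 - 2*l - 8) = (l - 3)/(l - 4)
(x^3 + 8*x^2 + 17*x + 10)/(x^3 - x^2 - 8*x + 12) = (x^3 + 8*x^2 + 17*x + 10)/(x^3 - x^2 - 8*x + 12)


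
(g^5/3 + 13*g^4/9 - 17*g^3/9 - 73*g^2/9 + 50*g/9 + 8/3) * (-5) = -5*g^5/3 - 65*g^4/9 + 85*g^3/9 + 365*g^2/9 - 250*g/9 - 40/3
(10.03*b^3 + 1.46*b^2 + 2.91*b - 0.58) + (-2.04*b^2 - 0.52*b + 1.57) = 10.03*b^3 - 0.58*b^2 + 2.39*b + 0.99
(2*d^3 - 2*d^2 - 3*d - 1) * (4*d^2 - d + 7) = 8*d^5 - 10*d^4 + 4*d^3 - 15*d^2 - 20*d - 7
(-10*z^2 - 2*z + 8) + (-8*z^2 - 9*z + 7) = -18*z^2 - 11*z + 15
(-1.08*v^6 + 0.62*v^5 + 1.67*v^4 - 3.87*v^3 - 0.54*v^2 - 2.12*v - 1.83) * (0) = 0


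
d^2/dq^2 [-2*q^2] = -4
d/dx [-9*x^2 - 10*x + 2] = -18*x - 10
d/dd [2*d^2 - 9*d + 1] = 4*d - 9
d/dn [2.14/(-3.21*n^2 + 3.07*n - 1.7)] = (13.7388*n - 6.5698)/(3.21*n^2 - 3.07*n + 1.7)^2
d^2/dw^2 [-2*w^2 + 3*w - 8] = -4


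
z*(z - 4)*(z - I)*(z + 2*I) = z^4 - 4*z^3 + I*z^3 + 2*z^2 - 4*I*z^2 - 8*z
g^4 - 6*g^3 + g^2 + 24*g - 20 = (g - 5)*(g - 2)*(g - 1)*(g + 2)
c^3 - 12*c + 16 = (c - 2)^2*(c + 4)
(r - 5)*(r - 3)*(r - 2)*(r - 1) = r^4 - 11*r^3 + 41*r^2 - 61*r + 30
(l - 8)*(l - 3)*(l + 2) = l^3 - 9*l^2 + 2*l + 48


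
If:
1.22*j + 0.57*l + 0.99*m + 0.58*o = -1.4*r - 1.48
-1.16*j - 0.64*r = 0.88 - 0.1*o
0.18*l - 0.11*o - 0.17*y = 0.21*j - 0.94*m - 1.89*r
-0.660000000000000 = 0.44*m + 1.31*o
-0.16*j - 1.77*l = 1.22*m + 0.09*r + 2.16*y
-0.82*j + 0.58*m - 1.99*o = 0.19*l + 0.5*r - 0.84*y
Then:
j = -1.02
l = 0.75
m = -1.28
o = -0.07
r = 0.46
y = 0.16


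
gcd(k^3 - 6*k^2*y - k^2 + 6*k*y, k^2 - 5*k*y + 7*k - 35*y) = 1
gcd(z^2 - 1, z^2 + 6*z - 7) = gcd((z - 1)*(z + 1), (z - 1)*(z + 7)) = z - 1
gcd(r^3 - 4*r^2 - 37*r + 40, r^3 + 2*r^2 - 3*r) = r - 1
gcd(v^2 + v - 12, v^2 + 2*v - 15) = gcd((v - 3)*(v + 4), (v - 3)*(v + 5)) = v - 3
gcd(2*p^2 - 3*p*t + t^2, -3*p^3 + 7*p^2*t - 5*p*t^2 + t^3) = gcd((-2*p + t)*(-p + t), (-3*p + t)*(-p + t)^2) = p - t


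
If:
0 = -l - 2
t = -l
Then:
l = -2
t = 2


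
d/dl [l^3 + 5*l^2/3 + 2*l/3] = 3*l^2 + 10*l/3 + 2/3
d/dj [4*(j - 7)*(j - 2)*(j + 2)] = 12*j^2 - 56*j - 16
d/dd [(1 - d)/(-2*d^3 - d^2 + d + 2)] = (-4*d - 3)/(4*d^4 + 12*d^3 + 17*d^2 + 12*d + 4)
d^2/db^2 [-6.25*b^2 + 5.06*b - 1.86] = -12.5000000000000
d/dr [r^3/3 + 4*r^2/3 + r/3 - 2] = r^2 + 8*r/3 + 1/3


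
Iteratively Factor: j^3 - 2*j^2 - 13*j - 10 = (j - 5)*(j^2 + 3*j + 2) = (j - 5)*(j + 1)*(j + 2)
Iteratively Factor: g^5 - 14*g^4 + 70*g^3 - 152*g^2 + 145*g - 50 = (g - 1)*(g^4 - 13*g^3 + 57*g^2 - 95*g + 50) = (g - 2)*(g - 1)*(g^3 - 11*g^2 + 35*g - 25) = (g - 5)*(g - 2)*(g - 1)*(g^2 - 6*g + 5) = (g - 5)^2*(g - 2)*(g - 1)*(g - 1)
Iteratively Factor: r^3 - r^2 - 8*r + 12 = (r - 2)*(r^2 + r - 6) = (r - 2)*(r + 3)*(r - 2)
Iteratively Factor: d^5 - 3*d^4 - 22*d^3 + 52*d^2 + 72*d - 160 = (d - 2)*(d^4 - d^3 - 24*d^2 + 4*d + 80) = (d - 2)*(d + 4)*(d^3 - 5*d^2 - 4*d + 20) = (d - 2)^2*(d + 4)*(d^2 - 3*d - 10) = (d - 5)*(d - 2)^2*(d + 4)*(d + 2)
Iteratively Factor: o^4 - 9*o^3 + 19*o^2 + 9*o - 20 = (o - 4)*(o^3 - 5*o^2 - o + 5) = (o - 4)*(o - 1)*(o^2 - 4*o - 5) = (o - 4)*(o - 1)*(o + 1)*(o - 5)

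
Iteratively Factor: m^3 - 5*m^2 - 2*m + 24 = (m + 2)*(m^2 - 7*m + 12) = (m - 4)*(m + 2)*(m - 3)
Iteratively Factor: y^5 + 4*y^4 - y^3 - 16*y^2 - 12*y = (y + 2)*(y^4 + 2*y^3 - 5*y^2 - 6*y) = (y + 1)*(y + 2)*(y^3 + y^2 - 6*y) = (y + 1)*(y + 2)*(y + 3)*(y^2 - 2*y) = y*(y + 1)*(y + 2)*(y + 3)*(y - 2)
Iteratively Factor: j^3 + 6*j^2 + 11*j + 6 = (j + 2)*(j^2 + 4*j + 3) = (j + 1)*(j + 2)*(j + 3)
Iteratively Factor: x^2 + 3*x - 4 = (x - 1)*(x + 4)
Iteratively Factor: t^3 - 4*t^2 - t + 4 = (t - 1)*(t^2 - 3*t - 4) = (t - 4)*(t - 1)*(t + 1)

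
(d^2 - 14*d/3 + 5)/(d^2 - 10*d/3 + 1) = (3*d - 5)/(3*d - 1)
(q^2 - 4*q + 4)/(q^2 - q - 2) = (q - 2)/(q + 1)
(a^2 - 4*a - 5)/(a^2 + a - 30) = (a + 1)/(a + 6)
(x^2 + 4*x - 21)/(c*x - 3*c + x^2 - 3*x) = (x + 7)/(c + x)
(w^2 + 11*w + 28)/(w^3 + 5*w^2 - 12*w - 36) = (w^2 + 11*w + 28)/(w^3 + 5*w^2 - 12*w - 36)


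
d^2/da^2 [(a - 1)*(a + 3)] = 2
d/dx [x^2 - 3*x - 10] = 2*x - 3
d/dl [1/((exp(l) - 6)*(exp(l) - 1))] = (7 - 2*exp(l))*exp(l)/(exp(4*l) - 14*exp(3*l) + 61*exp(2*l) - 84*exp(l) + 36)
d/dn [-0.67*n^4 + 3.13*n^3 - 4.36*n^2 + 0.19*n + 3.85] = -2.68*n^3 + 9.39*n^2 - 8.72*n + 0.19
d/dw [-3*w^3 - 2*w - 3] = -9*w^2 - 2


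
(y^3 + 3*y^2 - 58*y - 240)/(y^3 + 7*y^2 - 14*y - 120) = (y - 8)/(y - 4)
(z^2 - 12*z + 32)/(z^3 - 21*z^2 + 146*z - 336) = (z - 4)/(z^2 - 13*z + 42)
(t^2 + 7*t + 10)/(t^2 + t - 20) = (t + 2)/(t - 4)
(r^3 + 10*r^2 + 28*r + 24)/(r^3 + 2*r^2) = 1 + 8/r + 12/r^2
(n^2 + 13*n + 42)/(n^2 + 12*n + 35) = (n + 6)/(n + 5)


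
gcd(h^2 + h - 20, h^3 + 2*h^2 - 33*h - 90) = h + 5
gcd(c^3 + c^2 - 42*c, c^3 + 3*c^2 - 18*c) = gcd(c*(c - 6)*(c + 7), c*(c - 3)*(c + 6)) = c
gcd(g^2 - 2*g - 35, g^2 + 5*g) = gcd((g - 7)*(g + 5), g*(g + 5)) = g + 5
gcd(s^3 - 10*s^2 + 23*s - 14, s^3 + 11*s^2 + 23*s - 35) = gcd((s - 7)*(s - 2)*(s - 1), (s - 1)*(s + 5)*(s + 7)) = s - 1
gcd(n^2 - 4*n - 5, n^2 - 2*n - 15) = n - 5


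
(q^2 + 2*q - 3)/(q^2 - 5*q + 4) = (q + 3)/(q - 4)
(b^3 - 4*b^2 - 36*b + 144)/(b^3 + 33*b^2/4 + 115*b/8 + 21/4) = 8*(b^2 - 10*b + 24)/(8*b^2 + 18*b + 7)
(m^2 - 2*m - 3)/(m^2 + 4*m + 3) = (m - 3)/(m + 3)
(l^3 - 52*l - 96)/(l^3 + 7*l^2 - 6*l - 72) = (l^2 - 6*l - 16)/(l^2 + l - 12)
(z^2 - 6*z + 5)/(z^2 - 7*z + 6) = (z - 5)/(z - 6)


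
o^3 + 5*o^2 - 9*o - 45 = (o - 3)*(o + 3)*(o + 5)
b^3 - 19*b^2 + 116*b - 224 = (b - 8)*(b - 7)*(b - 4)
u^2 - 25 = (u - 5)*(u + 5)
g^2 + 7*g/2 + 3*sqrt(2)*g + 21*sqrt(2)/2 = (g + 7/2)*(g + 3*sqrt(2))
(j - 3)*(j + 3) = j^2 - 9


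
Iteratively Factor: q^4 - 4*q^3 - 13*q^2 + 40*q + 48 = (q - 4)*(q^3 - 13*q - 12) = (q - 4)*(q + 3)*(q^2 - 3*q - 4) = (q - 4)^2*(q + 3)*(q + 1)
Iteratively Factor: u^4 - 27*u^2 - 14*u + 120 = (u + 4)*(u^3 - 4*u^2 - 11*u + 30) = (u + 3)*(u + 4)*(u^2 - 7*u + 10) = (u - 5)*(u + 3)*(u + 4)*(u - 2)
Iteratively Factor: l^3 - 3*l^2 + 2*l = (l)*(l^2 - 3*l + 2) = l*(l - 1)*(l - 2)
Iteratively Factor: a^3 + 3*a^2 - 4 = (a - 1)*(a^2 + 4*a + 4) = (a - 1)*(a + 2)*(a + 2)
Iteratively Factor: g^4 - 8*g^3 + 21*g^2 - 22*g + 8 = (g - 1)*(g^3 - 7*g^2 + 14*g - 8) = (g - 4)*(g - 1)*(g^2 - 3*g + 2) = (g - 4)*(g - 1)^2*(g - 2)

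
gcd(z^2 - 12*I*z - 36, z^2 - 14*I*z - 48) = z - 6*I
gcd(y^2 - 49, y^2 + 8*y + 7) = y + 7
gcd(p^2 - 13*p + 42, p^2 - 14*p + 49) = p - 7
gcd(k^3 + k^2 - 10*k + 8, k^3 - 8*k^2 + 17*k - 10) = k^2 - 3*k + 2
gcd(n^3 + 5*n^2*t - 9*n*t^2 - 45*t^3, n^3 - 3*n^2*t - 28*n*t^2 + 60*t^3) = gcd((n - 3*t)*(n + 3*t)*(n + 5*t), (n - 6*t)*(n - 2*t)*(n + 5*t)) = n + 5*t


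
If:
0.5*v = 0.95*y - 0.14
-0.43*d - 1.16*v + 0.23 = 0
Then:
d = 1.29023255813953 - 5.12558139534884*y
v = 1.9*y - 0.28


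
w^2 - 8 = (w - 2*sqrt(2))*(w + 2*sqrt(2))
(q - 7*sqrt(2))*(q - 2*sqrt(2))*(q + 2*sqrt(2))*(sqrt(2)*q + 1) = sqrt(2)*q^4 - 13*q^3 - 15*sqrt(2)*q^2 + 104*q + 56*sqrt(2)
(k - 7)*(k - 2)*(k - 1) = k^3 - 10*k^2 + 23*k - 14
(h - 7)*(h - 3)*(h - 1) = h^3 - 11*h^2 + 31*h - 21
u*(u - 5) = u^2 - 5*u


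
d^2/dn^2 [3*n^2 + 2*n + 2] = 6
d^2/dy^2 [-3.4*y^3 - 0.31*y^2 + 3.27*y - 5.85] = -20.4*y - 0.62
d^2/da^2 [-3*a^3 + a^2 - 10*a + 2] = 2 - 18*a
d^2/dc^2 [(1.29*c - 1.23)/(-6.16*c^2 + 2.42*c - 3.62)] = (-(1.29*c - 1.23)*(12.32*c - 2.42)*(24.64*c - 4.84) + (47.6784*c - 21.3972)*(6.16*c^2 - 2.42*c + 3.62))/(6.16*c^2 - 2.42*c + 3.62)^3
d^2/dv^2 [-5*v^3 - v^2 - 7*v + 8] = -30*v - 2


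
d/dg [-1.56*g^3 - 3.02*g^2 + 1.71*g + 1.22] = -4.68*g^2 - 6.04*g + 1.71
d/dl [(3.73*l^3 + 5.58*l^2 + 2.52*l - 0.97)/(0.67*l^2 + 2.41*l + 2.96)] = (2.4991*l^4 + 17.9786*l^3 + 44.8818*l^2 + 34.3334*l + 9.7969)/(0.4489*l^4 + 3.2294*l^3 + 9.7745*l^2 + 14.2672*l + 8.7616)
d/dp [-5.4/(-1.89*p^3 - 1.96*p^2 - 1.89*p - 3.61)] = (-30.618*p^2 - 21.168*p - 10.206)/(1.89*p^3 + 1.96*p^2 + 1.89*p + 3.61)^2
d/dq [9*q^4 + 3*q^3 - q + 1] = 36*q^3 + 9*q^2 - 1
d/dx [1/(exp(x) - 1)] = -1/(4*sinh(x/2)^2)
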